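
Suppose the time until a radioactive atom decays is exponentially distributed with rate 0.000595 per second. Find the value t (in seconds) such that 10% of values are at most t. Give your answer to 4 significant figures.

Set 1 − e^(−λt) = 0.1, so t = −ln(0.9)/λ = 0.10536/0.000595 ≈ 177.076 seconds.

177.1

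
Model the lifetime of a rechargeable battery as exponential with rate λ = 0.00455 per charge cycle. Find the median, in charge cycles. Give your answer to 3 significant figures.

152

Set 1 − e^(−λt) = 0.5, so t = −ln(0.5)/λ = 0.69315/0.00455 ≈ 152.34 charge cycles.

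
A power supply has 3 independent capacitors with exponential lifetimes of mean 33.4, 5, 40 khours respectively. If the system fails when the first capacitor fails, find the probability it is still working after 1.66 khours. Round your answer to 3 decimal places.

The first failure time is exponential with rate Σλ_i = 1/33.4 + 1/5 + 1/40 = 0.25494 per khour.
P(min > 1.66) = e^(−0.25494·1.66) = e^(−0.4232) ≈ 0.655.

0.655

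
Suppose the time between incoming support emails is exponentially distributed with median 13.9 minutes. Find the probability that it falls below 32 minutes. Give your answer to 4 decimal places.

For an exponential, median = ln(2)/λ, so λ = ln 2 / 13.9 = 0.0498667 per minute.
P(X ≤ 32) = 1 − e^(−λ·32) = 1 − e^(−1.5957) ≈ 0.7972.

0.7972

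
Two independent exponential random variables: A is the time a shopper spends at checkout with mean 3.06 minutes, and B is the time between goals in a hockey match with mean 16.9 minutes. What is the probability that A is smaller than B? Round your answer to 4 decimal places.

λ_1 = 1/3.06 = 0.326797, λ_2 = 1/16.9 = 0.0591716.
For independent exponentials, P(A < B) = λ_1/(λ_1+λ_2) = 0.326797/0.385969 ≈ 0.8467.

0.8467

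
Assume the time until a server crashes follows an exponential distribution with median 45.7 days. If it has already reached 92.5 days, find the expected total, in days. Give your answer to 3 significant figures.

For an exponential, median = ln(2)/λ, so λ = ln 2 / 45.7 = 0.0151673 per day.
By memorylessness, E[X | X > 92.5] = 92.5 + 1/λ = 92.5 + 65.9312 = 158.431 days.

158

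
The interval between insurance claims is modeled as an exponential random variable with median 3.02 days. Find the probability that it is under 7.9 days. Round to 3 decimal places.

For an exponential, median = ln(2)/λ, so λ = ln 2 / 3.02 = 0.229519 per day.
P(X ≤ 7.9) = 1 − e^(−λ·7.9) = 1 − e^(−1.8132) ≈ 0.837.

0.837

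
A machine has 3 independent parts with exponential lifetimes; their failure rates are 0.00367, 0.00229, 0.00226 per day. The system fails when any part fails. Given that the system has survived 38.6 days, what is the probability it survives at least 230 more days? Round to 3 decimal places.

Time to first failure ~ Exp(Σλ) with Σλ = 0.00822.
By memorylessness, P(T > 38.6+230 | T > 38.6) = P(T > 230) = e^(−0.00822·230) ≈ 0.151.

0.151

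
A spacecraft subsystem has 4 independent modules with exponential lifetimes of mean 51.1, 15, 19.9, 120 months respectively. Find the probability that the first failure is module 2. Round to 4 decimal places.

0.4603

Rates: λ_i = 1/mean_i → 0.0195695, 0.0666667, 0.0502513, 0.00833333; Σλ = 0.144821.
P(module 2 first) = λ_2/Σλ = 0.0666667/0.144821 ≈ 0.4603.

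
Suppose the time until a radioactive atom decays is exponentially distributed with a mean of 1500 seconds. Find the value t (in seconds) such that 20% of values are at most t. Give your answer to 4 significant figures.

334.7

The rate is λ = 1/1500 = 0.000666667 per second.
Set 1 − e^(−λt) = 0.2, so t = −ln(0.8)/λ = 0.22314/0.000666667 ≈ 334.715 seconds.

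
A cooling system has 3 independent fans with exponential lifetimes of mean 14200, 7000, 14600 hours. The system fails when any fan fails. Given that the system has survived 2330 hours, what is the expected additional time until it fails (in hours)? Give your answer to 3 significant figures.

3550

First-failure rate Σλ = 1/14200 + 1/7000 + 1/14600 = 0.000281773.
By memorylessness the expected residual is 1/Σλ = 3548.96 hours, regardless of the 2330 already elapsed.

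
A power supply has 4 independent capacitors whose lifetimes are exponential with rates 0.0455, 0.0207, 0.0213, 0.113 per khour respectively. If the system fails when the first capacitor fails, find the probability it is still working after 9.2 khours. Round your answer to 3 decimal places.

0.158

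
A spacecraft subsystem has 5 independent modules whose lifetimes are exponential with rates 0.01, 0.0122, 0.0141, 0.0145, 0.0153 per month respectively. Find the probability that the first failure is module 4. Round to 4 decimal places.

0.2194

The time to first failure is exponential with rate Σλ = 0.01 + 0.0122 + 0.0141 + 0.0145 + 0.0153 = 0.0661.
P(module 4 first) = λ_4/Σλ = 0.0145/0.0661 ≈ 0.2194.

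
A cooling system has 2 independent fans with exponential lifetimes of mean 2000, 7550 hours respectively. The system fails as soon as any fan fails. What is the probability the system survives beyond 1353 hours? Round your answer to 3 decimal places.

0.425

The first failure time is exponential with rate Σλ_i = 1/2000 + 1/7550 = 0.00063245 per hour.
P(min > 1353) = e^(−0.00063245·1353) = e^(−0.85571) ≈ 0.425.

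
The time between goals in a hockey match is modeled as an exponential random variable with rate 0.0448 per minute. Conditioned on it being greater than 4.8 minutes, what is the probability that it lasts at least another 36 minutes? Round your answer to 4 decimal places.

P(X > s+t | X > s) = e^(−λ(s+t))/e^(−λs) = e^(−λt), independent of s = 4.8.
P(X > 36) = e^(−1.6128) ≈ 0.1993.

0.1993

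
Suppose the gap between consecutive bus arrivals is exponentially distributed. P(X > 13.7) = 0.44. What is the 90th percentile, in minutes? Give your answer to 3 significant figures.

38.4

e^(−λ·13.7) = 0.44 ⇒ λ = −ln(0.44)/13.7 = 0.0599256.
90th percentile: 1 − e^(−λt) = 0.9, t = −ln(0.1)/λ = 38.4241 minutes.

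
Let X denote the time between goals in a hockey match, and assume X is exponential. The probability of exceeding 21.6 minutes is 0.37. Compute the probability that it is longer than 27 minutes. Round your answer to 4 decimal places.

0.2886

e^(−λ·21.6) = 0.37 ⇒ λ = −ln(0.37)/21.6 = 0.0460302.
P(X > 27) = e^(−0.0460302·27) = e^(−1.2428) ≈ 0.2886.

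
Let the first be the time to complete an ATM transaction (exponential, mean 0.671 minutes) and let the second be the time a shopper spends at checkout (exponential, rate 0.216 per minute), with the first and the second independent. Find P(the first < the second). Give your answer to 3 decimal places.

λ_1 = 1/0.671 = 1.49031, λ_2 = 0.216.
For independent exponentials, P(the first < the second) = λ_1/(λ_1+λ_2) = 1.49031/1.70631 ≈ 0.873.

0.873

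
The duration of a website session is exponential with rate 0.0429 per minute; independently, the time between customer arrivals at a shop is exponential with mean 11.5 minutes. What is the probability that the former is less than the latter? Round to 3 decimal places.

0.330

λ_1 = 0.0429, λ_2 = 1/11.5 = 0.0869565.
For independent exponentials, P(the former < the latter) = λ_1/(λ_1+λ_2) = 0.0429/0.129857 ≈ 0.330.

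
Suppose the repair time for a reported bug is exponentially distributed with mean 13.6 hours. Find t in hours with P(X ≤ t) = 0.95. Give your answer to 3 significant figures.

The rate is λ = 1/13.6 = 0.0735294 per hour.
Set 1 − e^(−λt) = 0.95, so t = −ln(0.05)/λ = 2.9957/0.0735294 ≈ 40.742 hours.

40.7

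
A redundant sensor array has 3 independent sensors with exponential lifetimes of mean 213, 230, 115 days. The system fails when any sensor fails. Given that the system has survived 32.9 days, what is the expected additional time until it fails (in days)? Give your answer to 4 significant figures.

56.38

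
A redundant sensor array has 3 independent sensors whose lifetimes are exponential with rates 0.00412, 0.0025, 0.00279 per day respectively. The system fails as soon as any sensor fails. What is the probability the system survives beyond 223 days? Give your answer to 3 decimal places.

0.123

The time to first failure is exponential with rate Σλ = 0.00412 + 0.0025 + 0.00279 = 0.00941.
P(min > 223) = e^(−0.00941·223) = e^(−2.0984) ≈ 0.123.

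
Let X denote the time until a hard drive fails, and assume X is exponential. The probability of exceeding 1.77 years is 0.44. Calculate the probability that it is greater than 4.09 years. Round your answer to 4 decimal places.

0.1500

e^(−λ·1.77) = 0.44 ⇒ λ = −ln(0.44)/1.77 = 0.463831.
P(X > 4.09) = e^(−0.463831·4.09) = e^(−1.8971) ≈ 0.1500.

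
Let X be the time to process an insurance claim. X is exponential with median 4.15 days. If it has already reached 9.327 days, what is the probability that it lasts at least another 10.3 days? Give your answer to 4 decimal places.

0.1790

For an exponential, median = ln(2)/λ, so λ = ln 2 / 4.15 = 0.167023 per day.
P(X > s+t | X > s) = e^(−λ(s+t))/e^(−λs) = e^(−λt), independent of s = 9.327.
P(X > 10.3) = e^(−1.7203) ≈ 0.1790.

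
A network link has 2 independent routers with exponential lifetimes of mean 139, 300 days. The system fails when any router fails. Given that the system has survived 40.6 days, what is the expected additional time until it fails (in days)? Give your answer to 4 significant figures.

94.99

First-failure rate Σλ = 1/139 + 1/300 = 0.0105276.
By memorylessness the expected residual is 1/Σλ = 94.9886 days, regardless of the 40.6 already elapsed.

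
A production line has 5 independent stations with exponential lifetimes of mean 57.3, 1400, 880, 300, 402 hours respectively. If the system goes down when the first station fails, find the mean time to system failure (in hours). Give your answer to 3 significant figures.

The first failure time is exponential with rate Σλ_i = 1/57.3 + 1/1400 + 1/880 + 1/300 + 1/402 = 0.0251236 per hour.
E[min] = 1/Σλ = 1/0.0251236 = 39.8033 hours.

39.8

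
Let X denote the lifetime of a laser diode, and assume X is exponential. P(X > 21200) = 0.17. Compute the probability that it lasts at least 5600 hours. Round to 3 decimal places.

0.626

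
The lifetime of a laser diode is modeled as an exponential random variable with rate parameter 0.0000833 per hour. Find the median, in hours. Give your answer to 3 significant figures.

8320

Set 1 − e^(−λt) = 0.5, so t = −ln(0.5)/λ = 0.69315/0.0000833 ≈ 8321.09 hours.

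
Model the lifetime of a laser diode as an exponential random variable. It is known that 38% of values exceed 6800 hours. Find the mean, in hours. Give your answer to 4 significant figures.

e^(−λ·6800) = 0.38 ⇒ λ = −ln(0.38)/6800 = 0.000142292.
Mean = 1/λ = 7027.81 hours.

7028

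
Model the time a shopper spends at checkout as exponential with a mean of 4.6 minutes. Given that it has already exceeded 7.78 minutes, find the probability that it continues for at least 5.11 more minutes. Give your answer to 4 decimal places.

0.3293

The rate is λ = 1/4.6 = 0.217391 per minute.
The exponential is memoryless, so the remaining time is again Exp(λ): the condition X > 7.78 is irrelevant.
P(X > 5.11) = e^(−1.1109) ≈ 0.3293.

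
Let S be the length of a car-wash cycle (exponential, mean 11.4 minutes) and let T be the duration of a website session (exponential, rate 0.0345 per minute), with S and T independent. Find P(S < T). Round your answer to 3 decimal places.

0.718

λ_1 = 1/11.4 = 0.0877193, λ_2 = 0.0345.
For independent exponentials, P(S < T) = λ_1/(λ_1+λ_2) = 0.0877193/0.122219 ≈ 0.718.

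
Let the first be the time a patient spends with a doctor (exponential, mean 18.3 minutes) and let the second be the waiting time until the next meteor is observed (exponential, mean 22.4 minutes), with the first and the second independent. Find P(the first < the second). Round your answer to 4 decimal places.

0.5504

λ_1 = 1/18.3 = 0.0546448, λ_2 = 1/22.4 = 0.0446429.
For independent exponentials, P(the first < the second) = λ_1/(λ_1+λ_2) = 0.0546448/0.0992877 ≈ 0.5504.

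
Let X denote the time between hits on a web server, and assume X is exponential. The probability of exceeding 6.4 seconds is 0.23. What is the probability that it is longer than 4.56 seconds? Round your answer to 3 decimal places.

e^(−λ·6.4) = 0.23 ⇒ λ = −ln(0.23)/6.4 = 0.229637.
P(X > 4.56) = e^(−0.229637·4.56) = e^(−1.0471) ≈ 0.351.

0.351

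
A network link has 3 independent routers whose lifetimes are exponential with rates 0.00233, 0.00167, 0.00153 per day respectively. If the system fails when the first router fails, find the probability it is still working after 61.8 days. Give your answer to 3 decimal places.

0.711

The time to first failure is exponential with rate Σλ = 0.00233 + 0.00167 + 0.00153 = 0.00553.
P(min > 61.8) = e^(−0.00553·61.8) = e^(−0.34175) ≈ 0.711.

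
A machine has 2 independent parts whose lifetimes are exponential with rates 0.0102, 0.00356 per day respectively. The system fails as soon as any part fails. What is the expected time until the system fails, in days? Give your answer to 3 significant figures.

The time to first failure is exponential with rate Σλ = 0.0102 + 0.00356 = 0.01376.
E[min] = 1/Σλ = 1/0.01376 = 72.6744 days.

72.7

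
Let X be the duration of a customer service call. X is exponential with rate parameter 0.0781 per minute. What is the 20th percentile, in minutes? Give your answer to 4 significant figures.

2.857

Set 1 − e^(−λt) = 0.2, so t = −ln(0.8)/λ = 0.22314/0.0781 ≈ 2.85715 minutes.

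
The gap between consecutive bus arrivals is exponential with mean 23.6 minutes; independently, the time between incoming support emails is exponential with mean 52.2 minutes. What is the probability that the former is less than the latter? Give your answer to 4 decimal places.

0.6887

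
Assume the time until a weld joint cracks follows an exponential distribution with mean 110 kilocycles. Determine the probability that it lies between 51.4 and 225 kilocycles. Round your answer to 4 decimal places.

The rate is λ = 1/110 = 0.00909091 per kilocycle.
P(51.4 < X < 225) = e^(−λ·51.4) − e^(−λ·225) = 0.62671 − 0.12932 ≈ 0.4974.

0.4974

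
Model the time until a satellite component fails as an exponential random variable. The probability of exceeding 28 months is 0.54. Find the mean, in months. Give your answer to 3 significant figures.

e^(−λ·28) = 0.54 ⇒ λ = −ln(0.54)/28 = 0.0220066.
Mean = 1/λ = 45.4408 months.

45.4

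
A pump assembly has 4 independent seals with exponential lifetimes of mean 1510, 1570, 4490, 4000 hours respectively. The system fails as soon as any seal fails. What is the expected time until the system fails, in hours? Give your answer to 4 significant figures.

The first failure time is exponential with rate Σλ_i = 1/1510 + 1/1570 + 1/4490 + 1/4000 = 0.00177191 per hour.
E[min] = 1/Σλ = 1/0.00177191 = 564.362 hours.

564.4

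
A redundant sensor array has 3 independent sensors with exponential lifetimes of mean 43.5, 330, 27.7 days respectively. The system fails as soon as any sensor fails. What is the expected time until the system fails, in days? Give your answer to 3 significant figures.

16.1

The first failure time is exponential with rate Σλ_i = 1/43.5 + 1/330 + 1/27.7 = 0.0621199 per day.
E[min] = 1/Σλ = 1/0.0621199 = 16.0979 days.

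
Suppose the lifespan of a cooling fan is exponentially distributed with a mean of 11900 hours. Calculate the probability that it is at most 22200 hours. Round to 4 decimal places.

0.8452

The rate is λ = 1/11900 = 0.0000840336 per hour.
P(X ≤ 22200) = 1 − e^(−λ·22200) = 1 − e^(−1.8655) ≈ 0.8452.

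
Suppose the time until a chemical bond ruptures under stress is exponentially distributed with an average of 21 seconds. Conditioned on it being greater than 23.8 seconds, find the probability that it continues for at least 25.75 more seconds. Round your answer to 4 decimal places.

The rate is λ = 1/21 = 0.047619 per second.
By the memoryless property, P(X > 23.8+25.75 | X > 23.8) = P(X > 25.75).
P(X > 25.75) = e^(−1.2262) ≈ 0.2934.

0.2934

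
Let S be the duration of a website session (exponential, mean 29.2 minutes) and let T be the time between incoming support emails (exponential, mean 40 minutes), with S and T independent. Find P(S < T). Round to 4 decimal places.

λ_1 = 1/29.2 = 0.0342466, λ_2 = 1/40 = 0.025.
For independent exponentials, P(S < T) = λ_1/(λ_1+λ_2) = 0.0342466/0.0592466 ≈ 0.5780.

0.5780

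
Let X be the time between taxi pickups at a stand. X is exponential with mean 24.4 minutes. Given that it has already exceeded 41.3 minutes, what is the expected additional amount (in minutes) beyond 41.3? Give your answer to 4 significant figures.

The rate is λ = 1/24.4 = 0.0409836 per minute.
By memorylessness, the remaining amount past any threshold is again Exp(λ) with mean 1/λ = 24.4 minutes.

24.40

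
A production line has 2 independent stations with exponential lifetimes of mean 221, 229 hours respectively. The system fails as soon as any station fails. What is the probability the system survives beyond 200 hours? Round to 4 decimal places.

The first failure time is exponential with rate Σλ_i = 1/221 + 1/229 = 0.0088917 per hour.
P(min > 200) = e^(−0.0088917·200) = e^(−1.7783) ≈ 0.1689.

0.1689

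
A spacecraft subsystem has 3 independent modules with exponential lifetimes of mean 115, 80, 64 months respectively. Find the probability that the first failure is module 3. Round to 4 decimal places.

0.4244

Rates: λ_i = 1/mean_i → 0.00869565, 0.0125, 0.015625; Σλ = 0.0368207.
P(module 3 first) = λ_3/Σλ = 0.015625/0.0368207 ≈ 0.4244.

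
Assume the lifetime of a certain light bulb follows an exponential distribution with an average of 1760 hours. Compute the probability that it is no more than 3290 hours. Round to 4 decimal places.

0.8458

The rate is λ = 1/1760 = 0.000568182 per hour.
P(X ≤ 3290) = 1 − e^(−λ·3290) = 1 − e^(−1.8693) ≈ 0.8458.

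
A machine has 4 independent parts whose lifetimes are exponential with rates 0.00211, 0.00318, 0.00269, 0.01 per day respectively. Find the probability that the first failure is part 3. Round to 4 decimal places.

0.1496

The time to first failure is exponential with rate Σλ = 0.00211 + 0.00318 + 0.00269 + 0.01 = 0.01798.
P(part 3 first) = λ_3/Σλ = 0.00269/0.01798 ≈ 0.1496.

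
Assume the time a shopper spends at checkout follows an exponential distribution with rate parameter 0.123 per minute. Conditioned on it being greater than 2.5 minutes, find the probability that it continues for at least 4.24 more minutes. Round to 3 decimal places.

By the memoryless property, P(X > 2.5+4.24 | X > 2.5) = P(X > 4.24).
P(X > 4.24) = e^(−0.52152) ≈ 0.594.

0.594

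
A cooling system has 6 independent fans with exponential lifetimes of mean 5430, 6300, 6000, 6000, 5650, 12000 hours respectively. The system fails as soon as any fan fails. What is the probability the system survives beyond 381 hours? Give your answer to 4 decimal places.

The first failure time is exponential with rate Σλ_i = 1/5430 + 1/6300 + 1/6000 + 1/6000 + 1/5650 + 1/12000 = 0.00093655 per hour.
P(min > 381) = e^(−0.00093655·381) = e^(−0.35683) ≈ 0.6999.

0.6999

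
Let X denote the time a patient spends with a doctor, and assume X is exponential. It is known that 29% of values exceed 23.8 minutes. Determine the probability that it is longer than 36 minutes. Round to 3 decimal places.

0.154

e^(−λ·23.8) = 0.29 ⇒ λ = −ln(0.29)/23.8 = 0.0520115.
P(X > 36) = e^(−0.0520115·36) = e^(−1.8724) ≈ 0.154.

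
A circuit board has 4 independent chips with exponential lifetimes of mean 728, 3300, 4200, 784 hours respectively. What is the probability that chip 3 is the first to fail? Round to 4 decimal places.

Rates: λ_i = 1/mean_i → 0.00137363, 0.00030303, 0.000238095, 0.00127551; Σλ = 0.00319026.
P(chip 3 first) = λ_3/Σλ = 0.000238095/0.00319026 ≈ 0.0746.

0.0746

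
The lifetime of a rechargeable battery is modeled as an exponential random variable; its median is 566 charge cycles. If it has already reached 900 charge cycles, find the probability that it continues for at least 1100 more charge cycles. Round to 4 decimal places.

0.2600

For an exponential, median = ln(2)/λ, so λ = ln 2 / 566 = 0.00122464 per charge cycle.
By the memoryless property, P(X > 900+1100 | X > 900) = P(X > 1100).
P(X > 1100) = e^(−1.3471) ≈ 0.2600.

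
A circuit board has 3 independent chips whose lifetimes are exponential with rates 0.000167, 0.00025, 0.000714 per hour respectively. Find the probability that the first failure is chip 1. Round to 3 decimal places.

The time to first failure is exponential with rate Σλ = 0.000167 + 0.00025 + 0.000714 = 0.001131.
P(chip 1 first) = λ_1/Σλ = 0.000167/0.001131 ≈ 0.148.

0.148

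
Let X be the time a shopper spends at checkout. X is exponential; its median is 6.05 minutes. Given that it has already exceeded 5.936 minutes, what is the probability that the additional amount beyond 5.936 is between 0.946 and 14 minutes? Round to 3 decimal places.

For an exponential, median = ln(2)/λ, so λ = ln 2 / 6.05 = 0.11457 per minute.
Memoryless: the residual past 5.936 is again Exp(λ).
P(0.946 < residual < 14) = e^(−λ·0.946) − e^(−λ·14) = 0.89728 − 0.20110 ≈ 0.696.

0.696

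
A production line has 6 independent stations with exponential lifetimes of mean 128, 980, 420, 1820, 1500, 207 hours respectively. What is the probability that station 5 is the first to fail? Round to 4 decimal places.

0.0386

Rates: λ_i = 1/mean_i → 0.0078125, 0.00102041, 0.00238095, 0.000549451, 0.000666667, 0.00483092; Σλ = 0.0172609.
P(station 5 first) = λ_5/Σλ = 0.000666667/0.0172609 ≈ 0.0386.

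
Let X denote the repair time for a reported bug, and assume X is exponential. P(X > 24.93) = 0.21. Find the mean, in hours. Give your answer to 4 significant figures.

15.97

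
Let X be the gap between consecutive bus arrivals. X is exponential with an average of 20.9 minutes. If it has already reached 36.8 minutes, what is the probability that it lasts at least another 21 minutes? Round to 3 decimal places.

0.366

The rate is λ = 1/20.9 = 0.0478469 per minute.
By the memoryless property, P(X > 36.8+21 | X > 36.8) = P(X > 21).
P(X > 21) = e^(−1.0048) ≈ 0.366.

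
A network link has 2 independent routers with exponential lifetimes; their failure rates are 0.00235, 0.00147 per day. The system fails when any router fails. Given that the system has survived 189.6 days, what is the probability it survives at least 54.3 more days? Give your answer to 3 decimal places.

Time to first failure ~ Exp(Σλ) with Σλ = 0.00382.
By memorylessness, P(T > 189.6+54.3 | T > 189.6) = P(T > 54.3) = e^(−0.00382·54.3) ≈ 0.813.

0.813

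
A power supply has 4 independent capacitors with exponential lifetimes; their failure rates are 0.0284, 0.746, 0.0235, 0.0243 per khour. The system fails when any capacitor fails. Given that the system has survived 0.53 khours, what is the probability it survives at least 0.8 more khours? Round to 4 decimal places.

0.5180

Time to first failure ~ Exp(Σλ) with Σλ = 0.8222.
By memorylessness, P(T > 0.53+0.8 | T > 0.53) = P(T > 0.8) = e^(−0.8222·0.8) ≈ 0.5180.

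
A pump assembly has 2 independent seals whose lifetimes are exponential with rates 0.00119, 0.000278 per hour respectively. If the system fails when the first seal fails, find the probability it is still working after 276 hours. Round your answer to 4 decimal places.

0.6669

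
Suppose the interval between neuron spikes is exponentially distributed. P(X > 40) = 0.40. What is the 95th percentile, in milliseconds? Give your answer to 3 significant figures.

e^(−λ·40) = 0.40 ⇒ λ = −ln(0.40)/40 = 0.0229073.
95th percentile: 1 − e^(−λt) = 0.95, t = −ln(0.05)/λ = 130.776 milliseconds.

131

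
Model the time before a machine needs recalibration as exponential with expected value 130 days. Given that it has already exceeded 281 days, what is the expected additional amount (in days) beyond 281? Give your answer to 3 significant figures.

130

The rate is λ = 1/130 = 0.00769231 per day.
By memorylessness, the remaining amount past any threshold is again Exp(λ) with mean 1/λ = 130 days.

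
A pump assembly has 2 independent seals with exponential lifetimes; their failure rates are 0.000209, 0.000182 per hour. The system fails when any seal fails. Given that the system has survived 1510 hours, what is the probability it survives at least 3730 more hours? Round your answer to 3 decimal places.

0.233

Time to first failure ~ Exp(Σλ) with Σλ = 0.000391.
By memorylessness, P(T > 1510+3730 | T > 1510) = P(T > 3730) = e^(−0.000391·3730) ≈ 0.233.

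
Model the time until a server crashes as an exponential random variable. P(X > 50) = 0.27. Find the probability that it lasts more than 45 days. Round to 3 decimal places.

e^(−λ·50) = 0.27 ⇒ λ = −ln(0.27)/50 = 0.0261867.
P(X > 45) = e^(−0.0261867·45) = e^(−1.1784) ≈ 0.308.

0.308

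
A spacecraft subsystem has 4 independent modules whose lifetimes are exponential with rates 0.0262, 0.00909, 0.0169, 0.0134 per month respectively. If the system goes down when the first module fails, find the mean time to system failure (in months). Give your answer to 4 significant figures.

The time to first failure is exponential with rate Σλ = 0.0262 + 0.00909 + 0.0169 + 0.0134 = 0.06559.
E[min] = 1/Σλ = 1/0.06559 = 15.2462 months.

15.25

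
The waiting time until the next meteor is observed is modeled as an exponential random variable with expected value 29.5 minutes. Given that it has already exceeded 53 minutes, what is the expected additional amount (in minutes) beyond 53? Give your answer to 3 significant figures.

29.5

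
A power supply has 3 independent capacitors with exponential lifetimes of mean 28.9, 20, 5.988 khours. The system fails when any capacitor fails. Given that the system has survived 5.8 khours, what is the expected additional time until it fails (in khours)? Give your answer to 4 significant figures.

3.975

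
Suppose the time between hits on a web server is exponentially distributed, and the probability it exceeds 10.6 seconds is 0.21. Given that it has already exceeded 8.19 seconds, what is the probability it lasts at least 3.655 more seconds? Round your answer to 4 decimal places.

0.5838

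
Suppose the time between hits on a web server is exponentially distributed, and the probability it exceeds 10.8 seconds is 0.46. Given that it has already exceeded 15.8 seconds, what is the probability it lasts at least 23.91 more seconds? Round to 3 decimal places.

0.179

From e^(−λ·10.8) = 0.46, λ = −ln(0.46)/10.8 = 0.0719008.
Memoryless: P(X > 15.8+23.91 | X > 15.8) = P(X > 23.91) = e^(−0.0719008·23.91) ≈ 0.179.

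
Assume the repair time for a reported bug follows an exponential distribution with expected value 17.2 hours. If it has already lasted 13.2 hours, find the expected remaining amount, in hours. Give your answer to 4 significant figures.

The rate is λ = 1/17.2 = 0.0581395 per hour.
By memorylessness, the remaining amount past any threshold is again Exp(λ) with mean 1/λ = 17.2 hours.

17.20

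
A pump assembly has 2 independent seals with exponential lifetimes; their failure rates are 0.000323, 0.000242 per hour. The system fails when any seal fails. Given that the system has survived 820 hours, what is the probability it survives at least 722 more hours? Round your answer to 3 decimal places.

0.665

Time to first failure ~ Exp(Σλ) with Σλ = 0.000565.
By memorylessness, P(T > 820+722 | T > 820) = P(T > 722) = e^(−0.000565·722) ≈ 0.665.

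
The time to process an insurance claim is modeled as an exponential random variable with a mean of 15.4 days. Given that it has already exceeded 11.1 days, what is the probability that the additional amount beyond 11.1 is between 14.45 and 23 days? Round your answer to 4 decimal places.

0.1667

The rate is λ = 1/15.4 = 0.0649351 per day.
Memoryless: the residual past 11.1 is again Exp(λ).
P(14.45 < residual < 23) = e^(−λ·14.45) − e^(−λ·23) = 0.39129 − 0.22458 ≈ 0.1667.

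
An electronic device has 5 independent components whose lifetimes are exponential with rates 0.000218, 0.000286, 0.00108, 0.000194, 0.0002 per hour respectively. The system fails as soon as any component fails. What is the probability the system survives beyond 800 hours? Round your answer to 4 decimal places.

The time to first failure is exponential with rate Σλ = 0.000218 + 0.000286 + 0.00108 + 0.000194 + 0.0002 = 0.001978.
P(min > 800) = e^(−0.001978·800) = e^(−1.5824) ≈ 0.2055.

0.2055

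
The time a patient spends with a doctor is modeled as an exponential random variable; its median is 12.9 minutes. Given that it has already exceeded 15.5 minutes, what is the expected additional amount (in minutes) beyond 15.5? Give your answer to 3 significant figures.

18.6

For an exponential, median = ln(2)/λ, so λ = ln 2 / 12.9 = 0.0537323 per minute.
By memorylessness, the remaining amount past any threshold is again Exp(λ) with mean 1/λ = 18.6108 minutes.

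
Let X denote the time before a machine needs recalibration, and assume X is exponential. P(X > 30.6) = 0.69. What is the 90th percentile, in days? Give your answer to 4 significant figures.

189.9

e^(−λ·30.6) = 0.69 ⇒ λ = −ln(0.69)/30.6 = 0.0121263.
90th percentile: 1 − e^(−λt) = 0.9, t = −ln(0.1)/λ = 189.884 days.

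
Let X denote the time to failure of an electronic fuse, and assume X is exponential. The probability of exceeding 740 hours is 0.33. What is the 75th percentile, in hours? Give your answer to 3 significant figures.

925

e^(−λ·740) = 0.33 ⇒ λ = −ln(0.33)/740 = 0.00149819.
75th percentile: 1 − e^(−λt) = 0.75, t = −ln(0.25)/λ = 925.311 hours.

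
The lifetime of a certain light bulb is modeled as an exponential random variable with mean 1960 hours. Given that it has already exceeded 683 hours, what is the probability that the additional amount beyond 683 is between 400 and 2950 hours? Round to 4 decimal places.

0.5934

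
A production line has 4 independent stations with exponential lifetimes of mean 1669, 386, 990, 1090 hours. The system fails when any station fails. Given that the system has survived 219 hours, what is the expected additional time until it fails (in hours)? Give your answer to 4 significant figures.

195.4

First-failure rate Σλ = 1/1669 + 1/386 + 1/990 + 1/1090 = 0.00511737.
By memorylessness the expected residual is 1/Σλ = 195.413 hours, regardless of the 219 already elapsed.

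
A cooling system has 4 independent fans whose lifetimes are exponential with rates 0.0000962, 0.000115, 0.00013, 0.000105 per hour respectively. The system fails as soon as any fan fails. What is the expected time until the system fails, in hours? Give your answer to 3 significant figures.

The time to first failure is exponential with rate Σλ = 0.0000962 + 0.000115 + 0.00013 + 0.000105 = 0.0004462.
E[min] = 1/Σλ = 1/0.0004462 = 2241.15 hours.

2240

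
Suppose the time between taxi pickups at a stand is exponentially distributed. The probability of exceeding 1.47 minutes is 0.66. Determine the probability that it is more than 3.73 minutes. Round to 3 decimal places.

0.348

e^(−λ·1.47) = 0.66 ⇒ λ = −ln(0.66)/1.47 = 0.282664.
P(X > 3.73) = e^(−0.282664·3.73) = e^(−1.0543) ≈ 0.348.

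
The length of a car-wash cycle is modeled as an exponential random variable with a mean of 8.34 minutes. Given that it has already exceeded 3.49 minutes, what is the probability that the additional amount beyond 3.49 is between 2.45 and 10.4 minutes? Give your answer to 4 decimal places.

The rate is λ = 1/8.34 = 0.119904 per minute.
Memoryless: the residual past 3.49 is again Exp(λ).
P(2.45 < residual < 10.4) = e^(−λ·2.45) − e^(−λ·10.4) = 0.74545 − 0.28736 ≈ 0.4581.

0.4581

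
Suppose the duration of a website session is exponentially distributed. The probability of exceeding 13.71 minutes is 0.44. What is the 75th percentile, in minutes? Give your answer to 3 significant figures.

23.2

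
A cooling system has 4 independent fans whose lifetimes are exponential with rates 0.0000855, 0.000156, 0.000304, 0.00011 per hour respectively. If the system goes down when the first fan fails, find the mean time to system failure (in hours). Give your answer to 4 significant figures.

The time to first failure is exponential with rate Σλ = 0.0000855 + 0.000156 + 0.000304 + 0.00011 = 0.0006555.
E[min] = 1/Σλ = 1/0.0006555 = 1525.55 hours.

1526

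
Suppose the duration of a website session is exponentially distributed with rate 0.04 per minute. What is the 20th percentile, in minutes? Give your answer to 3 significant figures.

5.58

Set 1 − e^(−λt) = 0.2, so t = −ln(0.8)/λ = 0.22314/0.04 ≈ 5.57859 minutes.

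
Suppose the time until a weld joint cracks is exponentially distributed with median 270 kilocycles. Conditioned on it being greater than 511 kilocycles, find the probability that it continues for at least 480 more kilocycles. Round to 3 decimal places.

For an exponential, median = ln(2)/λ, so λ = ln 2 / 270 = 0.00256721 per kilocycle.
P(X > s+t | X > s) = e^(−λ(s+t))/e^(−λs) = e^(−λt), independent of s = 511.
P(X > 480) = e^(−1.2323) ≈ 0.292.

0.292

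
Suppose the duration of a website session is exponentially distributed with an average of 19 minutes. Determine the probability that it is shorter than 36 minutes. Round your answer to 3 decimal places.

0.850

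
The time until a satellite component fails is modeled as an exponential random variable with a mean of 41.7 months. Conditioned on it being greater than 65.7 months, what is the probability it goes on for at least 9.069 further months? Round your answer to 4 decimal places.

0.8045

The rate is λ = 1/41.7 = 0.0239808 per month.
The exponential is memoryless, so the remaining time is again Exp(λ): the condition X > 65.7 is irrelevant.
P(X > 9.069) = e^(−0.21748) ≈ 0.8045.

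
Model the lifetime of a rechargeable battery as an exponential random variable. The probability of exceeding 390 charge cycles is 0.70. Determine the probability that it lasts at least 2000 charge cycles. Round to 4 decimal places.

0.1606

e^(−λ·390) = 0.70 ⇒ λ = −ln(0.70)/390 = 0.000914551.
P(X > 2000) = e^(−0.000914551·2000) = e^(−1.8291) ≈ 0.1606.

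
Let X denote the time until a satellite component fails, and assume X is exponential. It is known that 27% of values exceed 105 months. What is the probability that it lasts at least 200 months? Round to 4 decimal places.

0.0826

e^(−λ·105) = 0.27 ⇒ λ = −ln(0.27)/105 = 0.0124698.
P(X > 200) = e^(−0.0124698·200) = e^(−2.494) ≈ 0.0826.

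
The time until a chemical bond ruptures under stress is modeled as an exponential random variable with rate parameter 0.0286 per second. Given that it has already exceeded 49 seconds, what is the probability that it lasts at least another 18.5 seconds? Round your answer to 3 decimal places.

0.589

The exponential is memoryless, so the remaining time is again Exp(λ): the condition X > 49 is irrelevant.
P(X > 18.5) = e^(−0.5291) ≈ 0.589.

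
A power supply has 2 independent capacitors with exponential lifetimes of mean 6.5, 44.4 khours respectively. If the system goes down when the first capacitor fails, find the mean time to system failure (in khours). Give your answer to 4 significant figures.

5.670

The first failure time is exponential with rate Σλ_i = 1/6.5 + 1/44.4 = 0.176369 per khour.
E[min] = 1/Σλ = 1/0.176369 = 5.66994 khours.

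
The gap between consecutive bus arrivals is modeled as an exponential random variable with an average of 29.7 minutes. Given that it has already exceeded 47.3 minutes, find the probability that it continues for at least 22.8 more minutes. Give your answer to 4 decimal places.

0.4641

The rate is λ = 1/29.7 = 0.03367 per minute.
By the memoryless property, P(X > 47.3+22.8 | X > 47.3) = P(X > 22.8).
P(X > 22.8) = e^(−0.76768) ≈ 0.4641.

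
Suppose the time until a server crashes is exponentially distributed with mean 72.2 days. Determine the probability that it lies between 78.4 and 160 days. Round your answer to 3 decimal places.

The rate is λ = 1/72.2 = 0.0138504 per day.
P(78.4 < X < 160) = e^(−λ·78.4) − e^(−λ·160) = 0.33761 − 0.10904 ≈ 0.229.

0.229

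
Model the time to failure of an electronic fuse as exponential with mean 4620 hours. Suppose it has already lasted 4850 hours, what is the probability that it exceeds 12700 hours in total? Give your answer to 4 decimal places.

0.1828

The rate is λ = 1/4620 = 0.00021645 per hour.
P(X > s+t | X > s) = e^(−λ(s+t))/e^(−λs) = e^(−λt), independent of s = 4850.
P(X > 7850) = e^(−1.6991) ≈ 0.1828.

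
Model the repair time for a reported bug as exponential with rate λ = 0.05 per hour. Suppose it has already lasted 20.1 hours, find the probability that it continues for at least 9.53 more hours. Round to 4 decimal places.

0.6210

The exponential is memoryless, so the remaining time is again Exp(λ): the condition X > 20.1 is irrelevant.
P(X > 9.53) = e^(−0.4765) ≈ 0.6210.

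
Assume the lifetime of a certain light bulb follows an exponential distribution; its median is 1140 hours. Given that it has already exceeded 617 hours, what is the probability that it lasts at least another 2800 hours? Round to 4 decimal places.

For an exponential, median = ln(2)/λ, so λ = ln 2 / 1140 = 0.000608024 per hour.
By the memoryless property, P(X > 617+2800 | X > 617) = P(X > 2800).
P(X > 2800) = e^(−1.7025) ≈ 0.1822.

0.1822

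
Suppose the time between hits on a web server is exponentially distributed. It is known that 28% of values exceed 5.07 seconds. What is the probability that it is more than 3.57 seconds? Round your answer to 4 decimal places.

0.4081

e^(−λ·5.07) = 0.28 ⇒ λ = −ln(0.28)/5.07 = 0.251078.
P(X > 3.57) = e^(−0.251078·3.57) = e^(−0.89635) ≈ 0.4081.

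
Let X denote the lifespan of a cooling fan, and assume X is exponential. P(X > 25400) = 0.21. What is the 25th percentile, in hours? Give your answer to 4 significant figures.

4682

e^(−λ·25400) = 0.21 ⇒ λ = −ln(0.21)/25400 = 0.0000614428.
25th percentile: 1 − e^(−λt) = 0.25, t = −ln(0.75)/λ = 4682.11 hours.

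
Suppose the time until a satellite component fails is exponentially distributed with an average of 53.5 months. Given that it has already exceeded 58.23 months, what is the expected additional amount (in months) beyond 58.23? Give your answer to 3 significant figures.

53.5

The rate is λ = 1/53.5 = 0.0186916 per month.
By memorylessness, the remaining amount past any threshold is again Exp(λ) with mean 1/λ = 53.5 months.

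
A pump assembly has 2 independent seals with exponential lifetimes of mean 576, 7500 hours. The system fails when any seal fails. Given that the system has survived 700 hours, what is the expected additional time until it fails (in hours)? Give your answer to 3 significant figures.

535

First-failure rate Σλ = 1/576 + 1/7500 = 0.00186944.
By memorylessness the expected residual is 1/Σλ = 534.918 hours, regardless of the 700 already elapsed.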